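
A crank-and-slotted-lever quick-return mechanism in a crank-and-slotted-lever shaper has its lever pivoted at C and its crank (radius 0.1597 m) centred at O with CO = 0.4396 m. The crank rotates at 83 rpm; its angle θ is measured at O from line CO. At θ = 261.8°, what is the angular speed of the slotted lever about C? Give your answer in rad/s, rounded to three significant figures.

0.678

ω = 8.692 rad/s (from 83 rpm).
Crank pin A relative to C: A = (d + r cosθ, r sinθ); lever angle φ = atan2(r sinθ, d + r cosθ).
Differentiating tanφ: φ̇ = rω(d cosθ + r)/(d² + r² + 2dr cosθ).
d² + r² + 2dr cosθ = |CA|² = 0.198726 m²;  d cosθ + r = +0.097 m.
|ω_lever| = |0.1597·8.692·+0.097| / 0.198726 = 0.67753 rad/s.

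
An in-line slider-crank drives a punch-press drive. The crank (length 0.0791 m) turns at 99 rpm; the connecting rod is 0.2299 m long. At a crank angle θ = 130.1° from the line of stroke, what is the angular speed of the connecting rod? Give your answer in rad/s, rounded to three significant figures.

2.38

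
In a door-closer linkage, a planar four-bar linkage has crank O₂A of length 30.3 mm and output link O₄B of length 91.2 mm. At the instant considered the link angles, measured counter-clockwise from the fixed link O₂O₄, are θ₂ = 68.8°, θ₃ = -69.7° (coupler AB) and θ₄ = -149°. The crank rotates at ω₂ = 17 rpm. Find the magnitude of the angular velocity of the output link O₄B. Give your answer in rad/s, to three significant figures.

ω₂ = 1.78 rad/s (from 17 rpm).
Differentiating the loop-closure r₂e^{iθ₂}+r₃e^{iθ₃}=r₁+r₄e^{iθ₄} gives r₂ω₂e^{iθ₂}+r₃ω₃e^{iθ₃}=r₄ω₄e^{iθ₄}.
Eliminating the other unknown: ω₄ = r₂ω₂ sin(θ₂−θ₃) / [r₄ sin(θ₄−θ₃)].
Numerator sine = +0.66262; denominator sine = -0.98261.
Result = 0.0303·1.78·(+0.66262) / (0.0912·(-0.98261)) = -0.39885 rad/s; magnitude 0.39885 rad/s.

0.399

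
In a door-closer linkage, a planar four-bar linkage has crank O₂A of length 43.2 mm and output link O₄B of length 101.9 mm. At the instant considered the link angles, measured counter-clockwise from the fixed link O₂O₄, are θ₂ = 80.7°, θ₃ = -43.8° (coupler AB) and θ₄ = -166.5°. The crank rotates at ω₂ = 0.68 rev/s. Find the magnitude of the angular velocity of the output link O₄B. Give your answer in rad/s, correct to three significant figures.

ω₂ = 4.273 rad/s (from 0.68 rev/s).
Differentiating the loop-closure r₂e^{iθ₂}+r₃e^{iθ₃}=r₁+r₄e^{iθ₄} gives r₂ω₂e^{iθ₂}+r₃ω₃e^{iθ₃}=r₄ω₄e^{iθ₄}.
Eliminating the other unknown: ω₄ = r₂ω₂ sin(θ₂−θ₃) / [r₄ sin(θ₄−θ₃)].
Numerator sine = +0.82413; denominator sine = -0.84151.
Result = 0.0432·4.273·(+0.82413) / (0.1019·(-0.84151)) = -1.7739 rad/s; magnitude 1.7739 rad/s.

1.77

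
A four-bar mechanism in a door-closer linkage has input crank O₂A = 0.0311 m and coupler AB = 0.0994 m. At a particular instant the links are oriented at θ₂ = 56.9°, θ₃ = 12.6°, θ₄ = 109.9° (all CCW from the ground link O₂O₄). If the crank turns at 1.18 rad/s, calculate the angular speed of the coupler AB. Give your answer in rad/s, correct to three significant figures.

0.297

ω₂ = 1.18 rad/s
Differentiating the loop-closure r₂e^{iθ₂}+r₃e^{iθ₃}=r₁+r₄e^{iθ₄} gives r₂ω₂e^{iθ₂}+r₃ω₃e^{iθ₃}=r₄ω₄e^{iθ₄}.
Eliminating the other unknown: ω₃ = r₂ω₂ sin(θ₄−θ₂) / [r₃ sin(θ₃−θ₄)].
Numerator sine = +0.79864; denominator sine = -0.99189.
Result = 0.0311·1.18·(+0.79864) / (0.0994·(-0.99189)) = -0.29726 rad/s; magnitude 0.29726 rad/s.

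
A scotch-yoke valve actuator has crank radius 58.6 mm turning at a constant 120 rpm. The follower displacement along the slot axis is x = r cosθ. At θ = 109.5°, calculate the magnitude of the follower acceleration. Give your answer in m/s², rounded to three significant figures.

3.09

ω = 12.57 rad/s (from 120 rpm).
x = r cosθ ⇒ ẍ = −rω² cosθ (ω constant).
|a| = rω²|cosθ| = 0.0586·(12.57)²·|cos 109.5°| = 3.089 m/s².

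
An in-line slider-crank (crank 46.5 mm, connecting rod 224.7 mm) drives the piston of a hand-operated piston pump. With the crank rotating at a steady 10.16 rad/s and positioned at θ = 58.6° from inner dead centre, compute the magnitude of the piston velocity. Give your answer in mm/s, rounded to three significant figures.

ω = 10.16 rad/s
For an in-line slider-crank, x = r cosθ + √(L² − r² sin²θ), so v = −rω sinθ·[1 + r cosθ/√(L² − r² sin²θ)].
With r = 0.0465 m, L = 0.2247 m, θ = 58.6°: √(L² − r² sin²θ) = 0.22117 m.
v = −0.0465·10.16·0.85355·[1 + 0.0465·0.52101/0.22117] = -0.44742 m/s.
|v| = 0.44742 m/s = 447.42 mm/s.

447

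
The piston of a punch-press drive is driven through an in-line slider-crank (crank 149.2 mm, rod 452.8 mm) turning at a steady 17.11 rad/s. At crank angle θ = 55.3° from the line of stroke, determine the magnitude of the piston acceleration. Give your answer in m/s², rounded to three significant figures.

20.0

ω = 17.11 rad/s
x(θ) = r cosθ + √(L² − r² sin²θ); with ω constant, a = ω²·d²x/dθ².
d²x/dθ² = −r cosθ − r²(cos2θ)/√u − r⁴ sin²2θ/(4u^{3/2}),  u = L² − r² sin²θ = 0.189981 m².
Substituting r = 0.1492 m, L = 0.4528 m, θ = 55.3°: d²x/dθ² = -0.068278 m.
a = ω²·d²x/dθ² = (17.11)²·(-0.068278) = -19.989 m/s²;  |a| = 19.989 m/s².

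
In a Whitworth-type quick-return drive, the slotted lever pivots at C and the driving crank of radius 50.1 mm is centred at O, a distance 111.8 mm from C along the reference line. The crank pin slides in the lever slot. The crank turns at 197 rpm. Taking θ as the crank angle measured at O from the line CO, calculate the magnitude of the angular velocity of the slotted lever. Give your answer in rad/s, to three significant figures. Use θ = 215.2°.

ω = 20.63 rad/s (from 197 rpm).
Crank pin A relative to C: A = (d + r cosθ, r sinθ); lever angle φ = atan2(r sinθ, d + r cosθ).
Differentiating tanφ: φ̇ = rω(d cosθ + r)/(d² + r² + 2dr cosθ).
d² + r² + 2dr cosθ = |CA|² = 0.0058553 m²;  d cosθ + r = -0.041257 m.
|ω_lever| = |0.0501·20.63·-0.041257| / 0.0058553 = 7.2825 rad/s.

7.28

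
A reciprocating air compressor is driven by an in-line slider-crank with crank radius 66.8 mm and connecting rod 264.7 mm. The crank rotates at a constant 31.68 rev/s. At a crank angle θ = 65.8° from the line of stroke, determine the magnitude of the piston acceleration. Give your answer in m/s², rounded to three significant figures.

636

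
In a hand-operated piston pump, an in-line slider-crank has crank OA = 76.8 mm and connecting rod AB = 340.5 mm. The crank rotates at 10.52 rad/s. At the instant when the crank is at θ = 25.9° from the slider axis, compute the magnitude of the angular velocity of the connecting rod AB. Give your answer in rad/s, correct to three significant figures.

ω = 10.52 rad/s
The rod makes angle φ with the slider axis where L sinφ = r sinθ; differentiating, L cosφ·φ̇ = r ω cosθ.
L cosφ = √(L² − r² sin²θ) = 0.33884 m.
|ω_rod| = r ω |cosθ| / √(L² − r² sin²θ) = 0.0768·10.52·0.89956/0.33884 = 2.1449 rad/s.

2.14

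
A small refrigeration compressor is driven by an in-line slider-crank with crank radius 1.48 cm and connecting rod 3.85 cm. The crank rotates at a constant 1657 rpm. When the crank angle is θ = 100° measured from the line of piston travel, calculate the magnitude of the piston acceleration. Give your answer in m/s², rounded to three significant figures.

250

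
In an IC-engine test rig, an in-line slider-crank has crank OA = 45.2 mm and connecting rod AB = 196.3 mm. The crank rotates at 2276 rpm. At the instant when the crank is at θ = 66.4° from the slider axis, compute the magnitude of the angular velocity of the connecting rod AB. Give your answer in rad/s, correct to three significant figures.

22.5

ω = 238.3 rad/s (converted from 2276 rpm).
The rod makes angle φ with the slider axis where L sinφ = r sinθ; differentiating, L cosφ·φ̇ = r ω cosθ.
L cosφ = √(L² − r² sin²θ) = 0.19188 m.
|ω_rod| = r ω |cosθ| / √(L² − r² sin²θ) = 0.0452·238.3·0.40035/0.19188 = 22.477 rad/s.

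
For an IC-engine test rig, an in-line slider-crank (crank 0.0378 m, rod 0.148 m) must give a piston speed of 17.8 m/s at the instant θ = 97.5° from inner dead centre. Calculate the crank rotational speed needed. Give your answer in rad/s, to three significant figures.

For an in-line slider-crank, |v_piston| = rω|sinθ|·[1 + r cosθ/√(L² − r² sin²θ)].
With r = 0.0378 m, L = 0.148 m, θ = 97.5°: the bracketed kinematic factor |dx/dθ| = 0.036185 m.
ω = v/|dx/dθ| = 17.8/0.036185 = 491.91 rad/s.

492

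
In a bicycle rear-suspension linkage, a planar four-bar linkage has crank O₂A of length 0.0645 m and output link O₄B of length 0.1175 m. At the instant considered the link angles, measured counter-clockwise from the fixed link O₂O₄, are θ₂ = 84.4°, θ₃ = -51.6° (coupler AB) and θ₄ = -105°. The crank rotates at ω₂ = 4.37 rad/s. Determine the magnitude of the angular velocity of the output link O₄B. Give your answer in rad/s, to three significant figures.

2.08

ω₂ = 4.37 rad/s
Differentiating the loop-closure r₂e^{iθ₂}+r₃e^{iθ₃}=r₁+r₄e^{iθ₄} gives r₂ω₂e^{iθ₂}+r₃ω₃e^{iθ₃}=r₄ω₄e^{iθ₄}.
Eliminating the other unknown: ω₄ = r₂ω₂ sin(θ₂−θ₃) / [r₄ sin(θ₄−θ₃)].
Numerator sine = +0.69466; denominator sine = -0.80282.
Result = 0.0645·4.37·(+0.69466) / (0.1175·(-0.80282)) = -2.0757 rad/s; magnitude 2.0757 rad/s.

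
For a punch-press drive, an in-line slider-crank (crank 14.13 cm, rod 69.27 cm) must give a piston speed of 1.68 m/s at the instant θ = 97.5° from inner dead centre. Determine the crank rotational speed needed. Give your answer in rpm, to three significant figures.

118

For an in-line slider-crank, |v_piston| = rω|sinθ|·[1 + r cosθ/√(L² − r² sin²θ)].
With r = 0.1413 m, L = 0.6927 m, θ = 97.5°: the bracketed kinematic factor |dx/dθ| = 0.13628 m.
ω = v/|dx/dθ| = 1.68/0.13628 = 12.327 rad/s.
N = 60ω/(2π) = 117.72 rpm.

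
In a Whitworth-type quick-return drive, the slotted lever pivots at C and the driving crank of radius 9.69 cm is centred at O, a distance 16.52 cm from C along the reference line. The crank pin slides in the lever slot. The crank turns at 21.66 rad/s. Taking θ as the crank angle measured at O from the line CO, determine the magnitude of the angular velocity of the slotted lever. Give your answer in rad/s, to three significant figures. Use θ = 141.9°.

6.05

ω = 21.66 rad/s
Crank pin A relative to C: A = (d + r cosθ, r sinθ); lever angle φ = atan2(r sinθ, d + r cosθ).
Differentiating tanφ: φ̇ = rω(d cosθ + r)/(d² + r² + 2dr cosθ).
d² + r² + 2dr cosθ = |CA|² = 0.0114863 m²;  d cosθ + r = -0.033102 m.
|ω_lever| = |0.0969·21.66·-0.033102| / 0.0114863 = 6.0485 rad/s.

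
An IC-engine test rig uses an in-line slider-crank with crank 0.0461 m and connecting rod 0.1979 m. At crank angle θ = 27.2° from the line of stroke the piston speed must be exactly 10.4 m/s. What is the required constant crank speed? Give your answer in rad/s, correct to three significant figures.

408

For an in-line slider-crank, |v_piston| = rω|sinθ|·[1 + r cosθ/√(L² − r² sin²θ)].
With r = 0.0461 m, L = 0.1979 m, θ = 27.2°: the bracketed kinematic factor |dx/dθ| = 0.025463 m.
ω = v/|dx/dθ| = 10.4/0.025463 = 408.44 rad/s.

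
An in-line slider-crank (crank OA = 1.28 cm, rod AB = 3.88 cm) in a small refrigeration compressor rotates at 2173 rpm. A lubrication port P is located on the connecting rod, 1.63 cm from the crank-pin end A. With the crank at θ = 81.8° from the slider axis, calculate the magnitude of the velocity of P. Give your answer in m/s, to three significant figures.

2.95

ω = 227.6 rad/s.  Crank-pin speed |V_A| = rω = 2.9127 m/s, perpendicular to OA.
Rod angle: sinφ = −(r/L) sinθ ⇒ φ = -19.058°; ω_rod = −rω cosθ/√(L²−r²sin²θ) = -11.328 rad/s.
V_P = V_A + ω_rod × AP, with AP = 0.0163 m along the rod.
Components: V_Px = −rω sinθ − a·ω_rod·sinφ = -2.9432 m/s;  V_Py = rω cosθ + a·ω_rod·cosφ = +0.24091 m/s.
|V_P| = √(V_Px² + V_Py²) = 2.9531 m/s.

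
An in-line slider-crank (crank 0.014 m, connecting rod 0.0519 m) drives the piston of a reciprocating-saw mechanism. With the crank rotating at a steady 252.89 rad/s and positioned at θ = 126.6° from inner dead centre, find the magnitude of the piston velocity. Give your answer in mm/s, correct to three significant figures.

ω = 252.9 rad/s
For an in-line slider-crank, x = r cosθ + √(L² − r² sin²θ), so v = −rω sinθ·[1 + r cosθ/√(L² − r² sin²θ)].
With r = 0.014 m, L = 0.0519 m, θ = 126.6°: √(L² − r² sin²θ) = 0.050668 m.
v = −0.014·252.9·0.80282·[1 + 0.014·-0.59622/0.050668] = -2.3741 m/s.
|v| = 2.3741 m/s = 2374.1 mm/s.

2370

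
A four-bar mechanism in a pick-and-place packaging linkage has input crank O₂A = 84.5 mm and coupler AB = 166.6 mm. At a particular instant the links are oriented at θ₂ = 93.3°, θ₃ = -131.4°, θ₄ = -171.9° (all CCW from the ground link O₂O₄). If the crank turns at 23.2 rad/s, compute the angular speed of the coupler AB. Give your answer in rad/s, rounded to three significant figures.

18.1

ω₂ = 23.2 rad/s
Differentiating the loop-closure r₂e^{iθ₂}+r₃e^{iθ₃}=r₁+r₄e^{iθ₄} gives r₂ω₂e^{iθ₂}+r₃ω₃e^{iθ₃}=r₄ω₄e^{iθ₄}.
Eliminating the other unknown: ω₃ = r₂ω₂ sin(θ₄−θ₂) / [r₃ sin(θ₃−θ₄)].
Numerator sine = +0.99649; denominator sine = +0.64945.
Result = 0.0845·23.2·(+0.99649) / (0.1666·(+0.64945)) = +18.055 rad/s; magnitude 18.055 rad/s.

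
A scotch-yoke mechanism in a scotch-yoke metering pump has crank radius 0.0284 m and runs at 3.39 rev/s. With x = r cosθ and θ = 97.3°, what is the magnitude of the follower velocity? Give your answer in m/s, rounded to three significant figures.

ω = 21.3 rad/s (from 3.39 rev/s).
x = r cosθ ⇒ ẋ = −rω sinθ.
|v| = rω|sinθ| = 0.0284·21.3·|sin 97.3°| = 0.60002 m/s.

0.600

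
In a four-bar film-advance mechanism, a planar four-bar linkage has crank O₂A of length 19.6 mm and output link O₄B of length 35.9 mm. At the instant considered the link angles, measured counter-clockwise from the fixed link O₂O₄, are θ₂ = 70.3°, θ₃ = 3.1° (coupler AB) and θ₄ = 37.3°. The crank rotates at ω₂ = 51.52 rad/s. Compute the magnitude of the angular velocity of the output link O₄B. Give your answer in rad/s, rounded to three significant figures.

46.1

ω₂ = 51.52 rad/s
Differentiating the loop-closure r₂e^{iθ₂}+r₃e^{iθ₃}=r₁+r₄e^{iθ₄} gives r₂ω₂e^{iθ₂}+r₃ω₃e^{iθ₃}=r₄ω₄e^{iθ₄}.
Eliminating the other unknown: ω₄ = r₂ω₂ sin(θ₂−θ₃) / [r₄ sin(θ₄−θ₃)].
Numerator sine = +0.92186; denominator sine = +0.56208.
Result = 0.0196·51.52·(+0.92186) / (0.0359·(+0.56208)) = +46.132 rad/s; magnitude 46.132 rad/s.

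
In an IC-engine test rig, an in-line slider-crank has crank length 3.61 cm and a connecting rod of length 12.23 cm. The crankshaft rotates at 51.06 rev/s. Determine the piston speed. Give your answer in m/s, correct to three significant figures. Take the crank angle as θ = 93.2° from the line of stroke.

11.4

ω = 2π·51.1 = 320.8 rad/s
For an in-line slider-crank, x = r cosθ + √(L² − r² sin²θ), so v = −rω sinθ·[1 + r cosθ/√(L² − r² sin²θ)].
With r = 0.0361 m, L = 0.1223 m, θ = 93.2°: √(L² − r² sin²θ) = 0.11687 m.
v = −0.0361·320.8·0.99844·[1 + 0.0361·-0.05582/0.11687] = -11.364 m/s.
|v| = 11.364 m/s.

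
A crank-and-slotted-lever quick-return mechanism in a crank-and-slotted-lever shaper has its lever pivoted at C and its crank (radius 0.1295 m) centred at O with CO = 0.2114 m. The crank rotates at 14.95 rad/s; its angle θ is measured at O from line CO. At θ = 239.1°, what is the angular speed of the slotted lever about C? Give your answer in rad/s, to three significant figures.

1.22

ω = 14.95 rad/s
Crank pin A relative to C: A = (d + r cosθ, r sinθ); lever angle φ = atan2(r sinθ, d + r cosθ).
Differentiating tanφ: φ̇ = rω(d cosθ + r)/(d² + r² + 2dr cosθ).
d² + r² + 2dr cosθ = |CA|² = 0.0333425 m²;  d cosθ + r = +0.020937 m.
|ω_lever| = |0.1295·14.95·+0.020937| / 0.0333425 = 1.2157 rad/s.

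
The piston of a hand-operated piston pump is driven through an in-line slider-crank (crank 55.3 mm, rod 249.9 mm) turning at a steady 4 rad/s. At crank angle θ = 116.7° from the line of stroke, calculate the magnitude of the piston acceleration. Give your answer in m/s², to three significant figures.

0.515

ω = 4 rad/s
x(θ) = r cosθ + √(L² − r² sin²θ); with ω constant, a = ω²·d²x/dθ².
d²x/dθ² = −r cosθ − r²(cos2θ)/√u − r⁴ sin²2θ/(4u^{3/2}),  u = L² − r² sin²θ = 0.0600093 m².
Substituting r = 0.0553 m, L = 0.2499 m, θ = 116.7°: d²x/dθ² = +0.032188 m.
a = ω²·d²x/dθ² = (4)²·(+0.032188) = +0.51501 m/s²;  |a| = 0.51501 m/s².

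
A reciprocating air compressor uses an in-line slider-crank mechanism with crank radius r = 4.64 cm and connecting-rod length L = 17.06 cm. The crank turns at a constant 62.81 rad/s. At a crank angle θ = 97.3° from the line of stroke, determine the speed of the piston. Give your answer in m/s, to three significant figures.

ω = 62.81 rad/s
For an in-line slider-crank, x = r cosθ + √(L² − r² sin²θ), so v = −rω sinθ·[1 + r cosθ/√(L² − r² sin²θ)].
With r = 0.0464 m, L = 0.1706 m, θ = 97.3°: √(L² − r² sin²θ) = 0.16427 m.
v = −0.0464·62.81·0.99189·[1 + 0.0464·-0.12706/0.16427] = -2.787 m/s.
|v| = 2.787 m/s.

2.79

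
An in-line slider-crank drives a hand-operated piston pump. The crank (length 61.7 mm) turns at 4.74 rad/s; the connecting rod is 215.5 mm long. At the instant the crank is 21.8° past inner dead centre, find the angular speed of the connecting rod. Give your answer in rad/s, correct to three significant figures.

1.27

ω = 4.74 rad/s
The rod makes angle φ with the slider axis where L sinφ = r sinθ; differentiating, L cosφ·φ̇ = r ω cosθ.
L cosφ = √(L² − r² sin²θ) = 0.21428 m.
|ω_rod| = r ω |cosθ| / √(L² − r² sin²θ) = 0.0617·4.74·0.92849/0.21428 = 1.2672 rad/s.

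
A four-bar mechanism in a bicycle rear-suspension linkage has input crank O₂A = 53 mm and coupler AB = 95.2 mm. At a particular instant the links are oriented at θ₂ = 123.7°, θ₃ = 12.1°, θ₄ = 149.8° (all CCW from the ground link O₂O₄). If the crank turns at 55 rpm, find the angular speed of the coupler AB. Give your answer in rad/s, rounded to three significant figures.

ω₂ = 5.76 rad/s (from 55 rpm).
Differentiating the loop-closure r₂e^{iθ₂}+r₃e^{iθ₃}=r₁+r₄e^{iθ₄} gives r₂ω₂e^{iθ₂}+r₃ω₃e^{iθ₃}=r₄ω₄e^{iθ₄}.
Eliminating the other unknown: ω₃ = r₂ω₂ sin(θ₄−θ₂) / [r₃ sin(θ₃−θ₄)].
Numerator sine = +0.43994; denominator sine = -0.67301.
Result = 0.053·5.76·(+0.43994) / (0.0952·(-0.67301)) = -2.096 rad/s; magnitude 2.096 rad/s.

2.10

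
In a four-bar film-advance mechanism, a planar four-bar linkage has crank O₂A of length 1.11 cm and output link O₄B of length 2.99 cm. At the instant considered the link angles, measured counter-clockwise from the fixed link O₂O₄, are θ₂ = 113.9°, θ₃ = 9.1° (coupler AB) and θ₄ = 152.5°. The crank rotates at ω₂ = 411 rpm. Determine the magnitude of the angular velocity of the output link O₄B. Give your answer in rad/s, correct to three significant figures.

ω₂ = 43.04 rad/s (from 411 rpm).
Differentiating the loop-closure r₂e^{iθ₂}+r₃e^{iθ₃}=r₁+r₄e^{iθ₄} gives r₂ω₂e^{iθ₂}+r₃ω₃e^{iθ₃}=r₄ω₄e^{iθ₄}.
Eliminating the other unknown: ω₄ = r₂ω₂ sin(θ₂−θ₃) / [r₄ sin(θ₄−θ₃)].
Numerator sine = +0.96682; denominator sine = +0.59622.
Result = 0.0111·43.04·(+0.96682) / (0.0299·(+0.59622)) = +25.91 rad/s; magnitude 25.91 rad/s.

25.9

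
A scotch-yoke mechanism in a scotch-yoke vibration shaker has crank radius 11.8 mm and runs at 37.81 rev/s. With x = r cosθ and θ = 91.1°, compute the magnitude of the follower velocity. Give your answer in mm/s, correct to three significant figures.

ω = 237.6 rad/s (from 37.81 rev/s).
x = r cosθ ⇒ ẋ = −rω sinθ.
|v| = rω|sinθ| = 0.0118·237.6·|sin 91.1°| = 2.8028 m/s = 2802.8 mm/s.

2800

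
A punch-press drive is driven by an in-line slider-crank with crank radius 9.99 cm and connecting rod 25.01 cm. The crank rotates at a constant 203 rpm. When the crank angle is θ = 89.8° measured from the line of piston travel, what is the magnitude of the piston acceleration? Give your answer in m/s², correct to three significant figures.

ω = 2π·203/60 = 21.26 rad/s
x(θ) = r cosθ + √(L² − r² sin²θ); with ω constant, a = ω²·d²x/dθ².
d²x/dθ² = −r cosθ − r²(cos2θ)/√u − r⁴ sin²2θ/(4u^{3/2}),  u = L² − r² sin²θ = 0.0525701 m².
Substituting r = 0.0999 m, L = 0.2501 m, θ = 89.8°: d²x/dθ² = +0.043177 m.
a = ω²·d²x/dθ² = (21.26)²·(+0.043177) = +19.512 m/s²;  |a| = 19.512 m/s².

19.5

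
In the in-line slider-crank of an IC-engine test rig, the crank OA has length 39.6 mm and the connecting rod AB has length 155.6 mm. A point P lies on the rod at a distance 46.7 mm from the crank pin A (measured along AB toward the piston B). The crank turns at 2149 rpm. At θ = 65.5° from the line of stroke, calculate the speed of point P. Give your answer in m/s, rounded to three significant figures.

ω = 225 rad/s.  Crank-pin speed |V_A| = rω = 8.9117 m/s, perpendicular to OA.
Rod angle: sinφ = −(r/L) sinθ ⇒ φ = -13.390°; ω_rod = −rω cosθ/√(L²−r²sin²θ) = -24.414 rad/s.
V_P = V_A + ω_rod × AP, with AP = 0.0467 m along the rod.
Components: V_Px = −rω sinθ − a·ω_rod·sinφ = -8.3733 m/s;  V_Py = rω cosθ + a·ω_rod·cosφ = +2.5865 m/s.
|V_P| = √(V_Px² + V_Py²) = 8.7637 m/s.

8.76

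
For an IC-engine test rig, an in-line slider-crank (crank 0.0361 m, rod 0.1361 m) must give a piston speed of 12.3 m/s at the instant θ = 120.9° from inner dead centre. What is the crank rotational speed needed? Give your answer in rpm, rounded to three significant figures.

For an in-line slider-crank, |v_piston| = rω|sinθ|·[1 + r cosθ/√(L² − r² sin²θ)].
With r = 0.0361 m, L = 0.1361 m, θ = 120.9°: the bracketed kinematic factor |dx/dθ| = 0.026643 m.
ω = v/|dx/dθ| = 12.3/0.026643 = 461.66 rad/s.
N = 60ω/(2π) = 4408.5 rpm.

4410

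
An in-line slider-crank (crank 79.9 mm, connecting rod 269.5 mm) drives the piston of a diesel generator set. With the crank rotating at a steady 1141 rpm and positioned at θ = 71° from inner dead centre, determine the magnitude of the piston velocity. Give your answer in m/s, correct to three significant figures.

ω = 2π·1141/60 = 119.5 rad/s
For an in-line slider-crank, x = r cosθ + √(L² − r² sin²θ), so v = −rω sinθ·[1 + r cosθ/√(L² − r² sin²θ)].
With r = 0.0799 m, L = 0.2695 m, θ = 71°: √(L² − r² sin²θ) = 0.25869 m.
v = −0.0799·119.5·0.94552·[1 + 0.0799·0.32557/0.25869] = -9.9344 m/s.
|v| = 9.9344 m/s.

9.93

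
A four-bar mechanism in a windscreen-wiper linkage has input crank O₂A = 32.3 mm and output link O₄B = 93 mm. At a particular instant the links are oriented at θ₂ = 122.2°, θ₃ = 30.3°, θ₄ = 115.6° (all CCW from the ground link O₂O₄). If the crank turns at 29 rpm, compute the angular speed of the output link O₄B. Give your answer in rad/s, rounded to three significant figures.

1.06

ω₂ = 3.037 rad/s (from 29 rpm).
Differentiating the loop-closure r₂e^{iθ₂}+r₃e^{iθ₃}=r₁+r₄e^{iθ₄} gives r₂ω₂e^{iθ₂}+r₃ω₃e^{iθ₃}=r₄ω₄e^{iθ₄}.
Eliminating the other unknown: ω₄ = r₂ω₂ sin(θ₂−θ₃) / [r₄ sin(θ₄−θ₃)].
Numerator sine = +0.99945; denominator sine = +0.99664.
Result = 0.0323·3.037·(+0.99945) / (0.093·(+0.99664)) = +1.0577 rad/s; magnitude 1.0577 rad/s.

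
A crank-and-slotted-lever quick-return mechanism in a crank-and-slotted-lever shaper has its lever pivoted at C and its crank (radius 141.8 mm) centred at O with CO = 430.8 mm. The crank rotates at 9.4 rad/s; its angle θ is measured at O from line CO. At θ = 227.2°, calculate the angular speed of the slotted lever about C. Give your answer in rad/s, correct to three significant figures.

1.64

ω = 9.4 rad/s
Crank pin A relative to C: A = (d + r cosθ, r sinθ); lever angle φ = atan2(r sinθ, d + r cosθ).
Differentiating tanφ: φ̇ = rω(d cosθ + r)/(d² + r² + 2dr cosθ).
d² + r² + 2dr cosθ = |CA|² = 0.122685 m²;  d cosθ + r = -0.1509 m.
|ω_lever| = |0.1418·9.4·-0.1509| / 0.122685 = 1.6395 rad/s.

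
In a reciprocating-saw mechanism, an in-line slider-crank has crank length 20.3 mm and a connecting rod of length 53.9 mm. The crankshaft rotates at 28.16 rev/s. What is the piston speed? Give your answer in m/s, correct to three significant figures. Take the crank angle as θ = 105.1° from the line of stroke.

3.10

ω = 2π·28.2 = 176.9 rad/s
For an in-line slider-crank, x = r cosθ + √(L² − r² sin²θ), so v = −rω sinθ·[1 + r cosθ/√(L² − r² sin²θ)].
With r = 0.0203 m, L = 0.0539 m, θ = 105.1°: √(L² − r² sin²θ) = 0.05021 m.
v = −0.0203·176.9·0.96547·[1 + 0.0203·-0.26050/0.05021] = -3.1025 m/s.
|v| = 3.1025 m/s.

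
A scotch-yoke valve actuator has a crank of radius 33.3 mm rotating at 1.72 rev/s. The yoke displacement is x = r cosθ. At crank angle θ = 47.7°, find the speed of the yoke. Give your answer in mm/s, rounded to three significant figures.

ω = 10.81 rad/s (from 1.72 rev/s).
x = r cosθ ⇒ ẋ = −rω sinθ.
|v| = rω|sinθ| = 0.0333·10.81·|sin 47.7°| = 0.26618 m/s = 266.18 mm/s.

266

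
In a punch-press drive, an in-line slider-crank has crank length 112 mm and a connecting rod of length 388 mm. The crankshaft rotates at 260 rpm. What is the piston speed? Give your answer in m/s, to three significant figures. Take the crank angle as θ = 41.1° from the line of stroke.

2.45

ω = 2π·260/60 = 27.23 rad/s
For an in-line slider-crank, x = r cosθ + √(L² − r² sin²θ), so v = −rω sinθ·[1 + r cosθ/√(L² − r² sin²θ)].
With r = 0.112 m, L = 0.388 m, θ = 41.1°: √(L² − r² sin²θ) = 0.38095 m.
v = −0.112·27.23·0.65738·[1 + 0.112·0.75356/0.38095] = -2.4487 m/s.
|v| = 2.4487 m/s.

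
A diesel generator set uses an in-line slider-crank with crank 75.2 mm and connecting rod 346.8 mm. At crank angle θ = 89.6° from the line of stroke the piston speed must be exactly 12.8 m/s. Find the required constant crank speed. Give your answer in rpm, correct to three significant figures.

For an in-line slider-crank, |v_piston| = rω|sinθ|·[1 + r cosθ/√(L² − r² sin²θ)].
With r = 0.0752 m, L = 0.3468 m, θ = 89.6°: the bracketed kinematic factor |dx/dθ| = 0.075315 m.
ω = v/|dx/dθ| = 12.8/0.075315 = 169.95 rad/s.
N = 60ω/(2π) = 1622.9 rpm.

1620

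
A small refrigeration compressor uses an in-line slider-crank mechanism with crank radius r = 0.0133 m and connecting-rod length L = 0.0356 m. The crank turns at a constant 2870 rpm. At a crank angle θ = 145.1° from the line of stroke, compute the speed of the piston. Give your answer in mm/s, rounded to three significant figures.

1570

ω = 2π·2870/60 = 300.5 rad/s
For an in-line slider-crank, x = r cosθ + √(L² − r² sin²θ), so v = −rω sinθ·[1 + r cosθ/√(L² − r² sin²θ)].
With r = 0.0133 m, L = 0.0356 m, θ = 145.1°: √(L² − r² sin²θ) = 0.034777 m.
v = −0.0133·300.5·0.57215·[1 + 0.0133·-0.82015/0.034777] = -1.5697 m/s.
|v| = 1.5697 m/s = 1569.7 mm/s.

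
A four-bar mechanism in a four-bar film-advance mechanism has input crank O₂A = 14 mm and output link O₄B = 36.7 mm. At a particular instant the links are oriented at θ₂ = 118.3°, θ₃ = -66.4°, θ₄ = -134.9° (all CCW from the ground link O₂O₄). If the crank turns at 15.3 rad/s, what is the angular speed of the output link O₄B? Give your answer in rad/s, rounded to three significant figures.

0.514

ω₂ = 15.3 rad/s
Differentiating the loop-closure r₂e^{iθ₂}+r₃e^{iθ₃}=r₁+r₄e^{iθ₄} gives r₂ω₂e^{iθ₂}+r₃ω₃e^{iθ₃}=r₄ω₄e^{iθ₄}.
Eliminating the other unknown: ω₄ = r₂ω₂ sin(θ₂−θ₃) / [r₄ sin(θ₄−θ₃)].
Numerator sine = -0.08194; denominator sine = -0.93042.
Result = 0.014·15.3·(-0.08194) / (0.0367·(-0.93042)) = +0.514 rad/s; magnitude 0.514 rad/s.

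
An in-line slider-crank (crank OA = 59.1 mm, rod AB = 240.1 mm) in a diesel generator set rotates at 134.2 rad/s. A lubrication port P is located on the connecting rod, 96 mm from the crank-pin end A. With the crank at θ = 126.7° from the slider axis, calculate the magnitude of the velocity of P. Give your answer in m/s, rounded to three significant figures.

ω = 134.2 rad/s.  Crank-pin speed |V_A| = rω = 7.9312 m/s, perpendicular to OA.
Rod angle: sinφ = −(r/L) sinθ ⇒ φ = -11.382°; ω_rod = −rω cosθ/√(L²−r²sin²θ) = +20.137 rad/s.
V_P = V_A + ω_rod × AP, with AP = 0.096 m along the rod.
Components: V_Px = −rω sinθ − a·ω_rod·sinφ = -5.9775 m/s;  V_Py = rω cosθ + a·ω_rod·cosφ = -2.8447 m/s.
|V_P| = √(V_Px² + V_Py²) = 6.6199 m/s.

6.62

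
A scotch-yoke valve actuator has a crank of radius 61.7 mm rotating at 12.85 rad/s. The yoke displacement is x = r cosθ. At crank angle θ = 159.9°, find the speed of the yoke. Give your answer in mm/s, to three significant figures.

ω = 12.85 rad/s
x = r cosθ ⇒ ẋ = −rω sinθ.
|v| = rω|sinθ| = 0.0617·12.85·|sin 159.9°| = 0.27247 m/s = 272.47 mm/s.

272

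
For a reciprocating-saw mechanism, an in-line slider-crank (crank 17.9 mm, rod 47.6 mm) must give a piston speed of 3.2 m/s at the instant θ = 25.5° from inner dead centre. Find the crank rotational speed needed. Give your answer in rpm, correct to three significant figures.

For an in-line slider-crank, |v_piston| = rω|sinθ|·[1 + r cosθ/√(L² − r² sin²θ)].
With r = 0.0179 m, L = 0.0476 m, θ = 25.5°: the bracketed kinematic factor |dx/dθ| = 0.010357 m.
ω = v/|dx/dθ| = 3.2/0.010357 = 308.98 rad/s.
N = 60ω/(2π) = 2950.5 rpm.

2950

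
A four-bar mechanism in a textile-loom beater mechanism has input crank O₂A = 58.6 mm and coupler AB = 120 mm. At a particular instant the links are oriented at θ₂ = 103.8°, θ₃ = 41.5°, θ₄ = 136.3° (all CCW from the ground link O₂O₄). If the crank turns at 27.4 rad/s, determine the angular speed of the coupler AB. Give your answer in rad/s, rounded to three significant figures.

7.21

ω₂ = 27.4 rad/s
Differentiating the loop-closure r₂e^{iθ₂}+r₃e^{iθ₃}=r₁+r₄e^{iθ₄} gives r₂ω₂e^{iθ₂}+r₃ω₃e^{iθ₃}=r₄ω₄e^{iθ₄}.
Eliminating the other unknown: ω₃ = r₂ω₂ sin(θ₄−θ₂) / [r₃ sin(θ₃−θ₄)].
Numerator sine = +0.53730; denominator sine = -0.99649.
Result = 0.0586·27.4·(+0.53730) / (0.12·(-0.99649)) = -7.2146 rad/s; magnitude 7.2146 rad/s.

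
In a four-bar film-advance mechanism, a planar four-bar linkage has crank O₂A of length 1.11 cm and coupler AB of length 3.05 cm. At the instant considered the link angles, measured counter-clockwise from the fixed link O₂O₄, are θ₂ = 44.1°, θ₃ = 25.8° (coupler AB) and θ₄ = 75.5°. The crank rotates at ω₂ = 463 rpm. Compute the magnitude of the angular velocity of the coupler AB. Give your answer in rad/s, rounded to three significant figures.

12.1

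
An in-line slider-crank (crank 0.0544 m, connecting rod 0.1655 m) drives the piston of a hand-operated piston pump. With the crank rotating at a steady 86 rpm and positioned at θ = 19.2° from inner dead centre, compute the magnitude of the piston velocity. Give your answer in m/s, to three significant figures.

0.211

ω = 2π·86/60 = 9.006 rad/s
For an in-line slider-crank, x = r cosθ + √(L² − r² sin²θ), so v = −rω sinθ·[1 + r cosθ/√(L² − r² sin²θ)].
With r = 0.0544 m, L = 0.1655 m, θ = 19.2°: √(L² − r² sin²θ) = 0.16453 m.
v = −0.0544·9.006·0.32887·[1 + 0.0544·0.94438/0.16453] = -0.21143 m/s.
|v| = 0.21143 m/s.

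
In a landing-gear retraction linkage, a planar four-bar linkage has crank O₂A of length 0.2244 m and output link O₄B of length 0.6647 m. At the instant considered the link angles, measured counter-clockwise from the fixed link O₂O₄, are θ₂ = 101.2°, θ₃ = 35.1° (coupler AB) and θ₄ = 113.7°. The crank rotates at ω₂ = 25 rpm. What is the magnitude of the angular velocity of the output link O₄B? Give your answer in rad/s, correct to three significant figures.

ω₂ = 2.618 rad/s (from 25 rpm).
Differentiating the loop-closure r₂e^{iθ₂}+r₃e^{iθ₃}=r₁+r₄e^{iθ₄} gives r₂ω₂e^{iθ₂}+r₃ω₃e^{iθ₃}=r₄ω₄e^{iθ₄}.
Eliminating the other unknown: ω₄ = r₂ω₂ sin(θ₂−θ₃) / [r₄ sin(θ₄−θ₃)].
Numerator sine = +0.91425; denominator sine = +0.98027.
Result = 0.2244·2.618·(+0.91425) / (0.6647·(+0.98027)) = +0.8243 rad/s; magnitude 0.8243 rad/s.

0.824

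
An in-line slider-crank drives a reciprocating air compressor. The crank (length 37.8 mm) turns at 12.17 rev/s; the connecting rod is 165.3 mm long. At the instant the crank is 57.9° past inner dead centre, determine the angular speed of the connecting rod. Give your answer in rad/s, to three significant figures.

9.47

ω = 76.47 rad/s (converted from 12.17 rev/s).
The rod makes angle φ with the slider axis where L sinφ = r sinθ; differentiating, L cosφ·φ̇ = r ω cosθ.
L cosφ = √(L² − r² sin²θ) = 0.16217 m.
|ω_rod| = r ω |cosθ| / √(L² − r² sin²θ) = 0.0378·76.47·0.53140/0.16217 = 9.4714 rad/s.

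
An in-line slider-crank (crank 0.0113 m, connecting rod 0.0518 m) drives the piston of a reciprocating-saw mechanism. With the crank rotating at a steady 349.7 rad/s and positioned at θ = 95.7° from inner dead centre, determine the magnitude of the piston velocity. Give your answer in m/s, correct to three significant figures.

3.84

ω = 349.7 rad/s
For an in-line slider-crank, x = r cosθ + √(L² − r² sin²θ), so v = −rω sinθ·[1 + r cosθ/√(L² − r² sin²θ)].
With r = 0.0113 m, L = 0.0518 m, θ = 95.7°: √(L² − r² sin²θ) = 0.050565 m.
v = −0.0113·349.7·0.99506·[1 + 0.0113·-0.09932/0.050565] = -3.8448 m/s.
|v| = 3.8448 m/s.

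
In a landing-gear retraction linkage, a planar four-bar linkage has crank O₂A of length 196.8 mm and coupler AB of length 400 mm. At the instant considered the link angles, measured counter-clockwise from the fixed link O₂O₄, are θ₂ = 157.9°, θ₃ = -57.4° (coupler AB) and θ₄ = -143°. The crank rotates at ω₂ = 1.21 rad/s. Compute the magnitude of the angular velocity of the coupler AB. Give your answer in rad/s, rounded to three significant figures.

0.512

ω₂ = 1.21 rad/s
Differentiating the loop-closure r₂e^{iθ₂}+r₃e^{iθ₃}=r₁+r₄e^{iθ₄} gives r₂ω₂e^{iθ₂}+r₃ω₃e^{iθ₃}=r₄ω₄e^{iθ₄}.
Eliminating the other unknown: ω₃ = r₂ω₂ sin(θ₄−θ₂) / [r₃ sin(θ₃−θ₄)].
Numerator sine = +0.85806; denominator sine = +0.99705.
Result = 0.1968·1.21·(+0.85806) / (0.4·(+0.99705)) = +0.51233 rad/s; magnitude 0.51233 rad/s.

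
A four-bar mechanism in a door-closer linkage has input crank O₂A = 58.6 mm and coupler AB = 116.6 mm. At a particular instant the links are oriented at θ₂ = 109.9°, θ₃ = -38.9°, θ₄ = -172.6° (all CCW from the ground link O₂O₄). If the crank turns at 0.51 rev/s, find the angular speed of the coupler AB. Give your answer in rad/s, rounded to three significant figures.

2.17

ω₂ = 3.204 rad/s (from 0.51 rev/s).
Differentiating the loop-closure r₂e^{iθ₂}+r₃e^{iθ₃}=r₁+r₄e^{iθ₄} gives r₂ω₂e^{iθ₂}+r₃ω₃e^{iθ₃}=r₄ω₄e^{iθ₄}.
Eliminating the other unknown: ω₃ = r₂ω₂ sin(θ₄−θ₂) / [r₃ sin(θ₃−θ₄)].
Numerator sine = +0.97630; denominator sine = +0.72297.
Result = 0.0586·3.204·(+0.97630) / (0.1166·(+0.72297)) = +2.1748 rad/s; magnitude 2.1748 rad/s.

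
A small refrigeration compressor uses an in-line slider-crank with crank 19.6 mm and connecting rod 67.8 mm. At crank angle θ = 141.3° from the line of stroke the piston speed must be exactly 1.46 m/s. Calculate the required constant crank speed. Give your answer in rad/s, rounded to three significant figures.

155

For an in-line slider-crank, |v_piston| = rω|sinθ|·[1 + r cosθ/√(L² − r² sin²θ)].
With r = 0.0196 m, L = 0.0678 m, θ = 141.3°: the bracketed kinematic factor |dx/dθ| = 0.0094436 m.
ω = v/|dx/dθ| = 1.46/0.0094436 = 154.6 rad/s.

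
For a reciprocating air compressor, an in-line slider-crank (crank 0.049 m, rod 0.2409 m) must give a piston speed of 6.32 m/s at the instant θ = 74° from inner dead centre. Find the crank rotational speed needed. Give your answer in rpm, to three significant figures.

For an in-line slider-crank, |v_piston| = rω|sinθ|·[1 + r cosθ/√(L² − r² sin²θ)].
With r = 0.049 m, L = 0.2409 m, θ = 74°: the bracketed kinematic factor |dx/dθ| = 0.049795 m.
ω = v/|dx/dθ| = 6.32/0.049795 = 126.92 rad/s.
N = 60ω/(2π) = 1212 rpm.

1210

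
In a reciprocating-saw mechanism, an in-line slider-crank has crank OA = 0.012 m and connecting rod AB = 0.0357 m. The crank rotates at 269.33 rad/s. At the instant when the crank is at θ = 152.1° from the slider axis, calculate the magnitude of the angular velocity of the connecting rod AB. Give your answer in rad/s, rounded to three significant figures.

ω = 269.3 rad/s
The rod makes angle φ with the slider axis where L sinφ = r sinθ; differentiating, L cosφ·φ̇ = r ω cosθ.
L cosφ = √(L² − r² sin²θ) = 0.035256 m.
|ω_rod| = r ω |cosθ| / √(L² − r² sin²θ) = 0.012·269.3·0.88377/0.035256 = 81.017 rad/s.

81.0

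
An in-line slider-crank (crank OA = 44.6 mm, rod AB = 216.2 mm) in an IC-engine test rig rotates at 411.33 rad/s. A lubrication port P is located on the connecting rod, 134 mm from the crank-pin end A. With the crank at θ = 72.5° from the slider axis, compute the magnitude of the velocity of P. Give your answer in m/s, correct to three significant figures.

18.3

ω = 411.3 rad/s.  Crank-pin speed |V_A| = rω = 18.345 m/s, perpendicular to OA.
Rod angle: sinφ = −(r/L) sinθ ⇒ φ = -11.347°; ω_rod = −rω cosθ/√(L²−r²sin²θ) = -26.025 rad/s.
V_P = V_A + ω_rod × AP, with AP = 0.134 m along the rod.
Components: V_Px = −rω sinθ − a·ω_rod·sinφ = -18.182 m/s;  V_Py = rω cosθ + a·ω_rod·cosφ = +2.0974 m/s.
|V_P| = √(V_Px² + V_Py²) = 18.303 m/s.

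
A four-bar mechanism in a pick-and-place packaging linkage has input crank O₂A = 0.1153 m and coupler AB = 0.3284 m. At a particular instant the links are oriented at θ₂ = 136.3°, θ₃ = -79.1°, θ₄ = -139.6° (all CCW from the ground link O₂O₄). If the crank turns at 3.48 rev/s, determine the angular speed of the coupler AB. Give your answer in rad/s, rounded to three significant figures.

8.77

ω₂ = 21.87 rad/s (from 3.48 rev/s).
Differentiating the loop-closure r₂e^{iθ₂}+r₃e^{iθ₃}=r₁+r₄e^{iθ₄} gives r₂ω₂e^{iθ₂}+r₃ω₃e^{iθ₃}=r₄ω₄e^{iθ₄}.
Eliminating the other unknown: ω₃ = r₂ω₂ sin(θ₄−θ₂) / [r₃ sin(θ₃−θ₄)].
Numerator sine = +0.99470; denominator sine = +0.87036.
Result = 0.1153·21.87·(+0.99470) / (0.3284·(+0.87036)) = +8.7737 rad/s; magnitude 8.7737 rad/s.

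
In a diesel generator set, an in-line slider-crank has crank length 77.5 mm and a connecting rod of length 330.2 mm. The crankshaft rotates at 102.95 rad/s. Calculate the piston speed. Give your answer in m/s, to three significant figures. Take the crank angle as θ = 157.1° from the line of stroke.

ω = 103 rad/s
For an in-line slider-crank, x = r cosθ + √(L² − r² sin²θ), so v = −rω sinθ·[1 + r cosθ/√(L² − r² sin²θ)].
With r = 0.0775 m, L = 0.3302 m, θ = 157.1°: √(L² − r² sin²θ) = 0.32882 m.
v = −0.0775·103·0.38912·[1 + 0.0775·-0.92119/0.32882] = -2.4306 m/s.
|v| = 2.4306 m/s.

2.43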